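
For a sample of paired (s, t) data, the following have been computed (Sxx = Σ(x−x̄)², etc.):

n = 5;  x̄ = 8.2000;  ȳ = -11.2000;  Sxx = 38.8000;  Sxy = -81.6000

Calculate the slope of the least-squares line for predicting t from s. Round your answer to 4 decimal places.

b = Sxy/Sxx = -81.6/38.8 = -2.103093

-2.1031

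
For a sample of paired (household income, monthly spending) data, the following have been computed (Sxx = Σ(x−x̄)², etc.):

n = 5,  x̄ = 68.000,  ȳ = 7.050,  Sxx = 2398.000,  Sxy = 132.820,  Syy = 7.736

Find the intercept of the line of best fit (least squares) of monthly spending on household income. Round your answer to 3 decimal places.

b = Sxy/Sxx = 132.82/2398 = 0.055388
a = ȳ − b·x̄ = 7.05 − 0.055388·68 = 3.283628

3.284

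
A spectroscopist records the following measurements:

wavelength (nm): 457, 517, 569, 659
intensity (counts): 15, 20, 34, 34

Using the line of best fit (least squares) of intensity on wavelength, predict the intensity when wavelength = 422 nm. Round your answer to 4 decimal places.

n = 4, Σx = 2202, Σy = 103, Σxy = 58947, Σx² = 1234180
Sxx = Σx² − (Σx)²/n = 1234180 − 1212201 = 21979
Sxy = Σxy − (Σx)(Σy)/n = 58947 − 56701.5 = 2245.5
b = Sxy/Sxx = 2245.5/21979 = 0.102166
a = ȳ − b·x̄ = 25.75 − 0.102166·550.5 = -30.492220
ŷ(422) = a + b·422 = -30.492220 + 0.102166·422 = 12.621707

12.6217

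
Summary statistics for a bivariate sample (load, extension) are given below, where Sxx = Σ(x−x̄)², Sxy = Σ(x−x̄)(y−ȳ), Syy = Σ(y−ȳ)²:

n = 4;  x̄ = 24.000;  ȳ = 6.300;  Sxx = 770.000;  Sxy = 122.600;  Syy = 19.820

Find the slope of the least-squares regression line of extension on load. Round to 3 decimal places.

b = Sxy/Sxx = 122.6/770 = 0.159221

0.159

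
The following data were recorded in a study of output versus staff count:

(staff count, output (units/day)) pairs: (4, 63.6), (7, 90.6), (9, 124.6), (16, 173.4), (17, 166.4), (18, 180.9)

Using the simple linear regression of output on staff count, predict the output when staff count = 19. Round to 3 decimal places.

190.993

n = 6, Σx = 71, Σy = 799.5, Σxy = 10869.4, Σx² = 1015
Sxx = Σx² − (Σx)²/n = 1015 − 840.166667 = 174.833333
Sxy = Σxy − (Σx)(Σy)/n = 10869.4 − 9460.75 = 1408.65
b = Sxy/Sxx = 1408.65/174.833333 = 8.057102
a = ȳ − b·x̄ = 133.25 − 8.057102·11.833333 = 37.907626
ŷ(19) = a + b·19 = 37.907626 + 8.057102·19 = 190.992564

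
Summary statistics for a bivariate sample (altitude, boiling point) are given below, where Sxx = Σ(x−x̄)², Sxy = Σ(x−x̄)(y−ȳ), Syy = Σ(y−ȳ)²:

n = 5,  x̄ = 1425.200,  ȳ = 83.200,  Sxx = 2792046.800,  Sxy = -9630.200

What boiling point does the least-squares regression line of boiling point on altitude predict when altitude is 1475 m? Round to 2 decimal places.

83.03

b = Sxy/Sxx = -9630.2/2792046.8 = -0.003449
a = ȳ − b·x̄ = 83.2 − (-0.003449)·1425.2 = 88.115735
ŷ(1475) = a + b·1475 = 88.115735 + (-0.003449)·1475 = 83.028232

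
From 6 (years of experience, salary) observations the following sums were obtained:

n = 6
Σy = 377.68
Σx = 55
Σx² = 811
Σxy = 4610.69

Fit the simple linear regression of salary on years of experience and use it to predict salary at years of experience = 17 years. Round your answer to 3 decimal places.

Sxx = Σx² − (Σx)²/n = 811 − 504.166667 = 306.833333
Sxy = Σxy − (Σx)(Σy)/n = 4610.69 − 3462.066667 = 1148.623333
b = Sxy/Sxx = 1148.623333/306.833333 = 3.743476
a = ȳ − b·x̄ = 62.946667 − 3.743476·9.166667 = 28.631467
ŷ(17) = a + b·17 = 28.631467 + 3.743476·17 = 92.270565

92.271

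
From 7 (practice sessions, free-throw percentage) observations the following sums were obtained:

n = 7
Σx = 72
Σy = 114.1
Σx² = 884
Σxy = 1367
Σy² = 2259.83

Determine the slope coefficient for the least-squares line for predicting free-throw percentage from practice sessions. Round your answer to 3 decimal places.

Sxx = Σx² − (Σx)²/n = 884 − 740.571429 = 143.428571
Sxy = Σxy − (Σx)(Σy)/n = 1367 − 1173.6 = 193.4
b = Sxy/Sxx = 193.4/143.428571 = 1.348406

1.348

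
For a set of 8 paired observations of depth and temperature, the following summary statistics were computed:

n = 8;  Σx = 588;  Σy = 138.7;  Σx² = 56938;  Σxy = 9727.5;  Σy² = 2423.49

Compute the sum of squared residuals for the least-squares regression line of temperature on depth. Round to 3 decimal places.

Sxx = Σx² − (Σx)²/n = 56938 − 43218 = 13720
Sxy = Σxy − (Σx)(Σy)/n = 9727.5 − 10194.45 = -466.95
Syy = Σy² − (Σy)²/n = 2423.49 − 2404.71125 = 18.77875
b = Sxy/Sxx = -466.95/13720 = -0.034034
SSE = Syy − b·Sxy = 18.77875 − (-0.034034)·(-466.95) = 2.886454

2.886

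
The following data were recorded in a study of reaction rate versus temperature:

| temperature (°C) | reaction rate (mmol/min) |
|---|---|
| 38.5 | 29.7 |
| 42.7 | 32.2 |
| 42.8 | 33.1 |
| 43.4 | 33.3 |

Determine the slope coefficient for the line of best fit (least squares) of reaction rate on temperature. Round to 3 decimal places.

n = 4, Σx = 167.4, Σy = 128.3, Σxy = 5380.29, Σx² = 7020.94
Sxx = Σx² − (Σx)²/n = 7020.94 − 7005.69 = 15.25
Sxy = Σxy − (Σx)(Σy)/n = 5380.29 − 5369.355 = 10.935
b = Sxy/Sxx = 10.935/15.25 = 0.717049

0.717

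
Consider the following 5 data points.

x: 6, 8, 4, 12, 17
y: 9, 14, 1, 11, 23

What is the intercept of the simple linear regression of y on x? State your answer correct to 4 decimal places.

-1.3601

n = 5, Σx = 47, Σy = 58, Σxy = 693, Σx² = 549
Sxx = Σx² − (Σx)²/n = 549 − 441.8 = 107.2
Sxy = Σxy − (Σx)(Σy)/n = 693 − 545.2 = 147.8
b = Sxy/Sxx = 147.8/107.2 = 1.378731
a = ȳ − b·x̄ = 11.6 − 1.378731·9.4 = -1.360075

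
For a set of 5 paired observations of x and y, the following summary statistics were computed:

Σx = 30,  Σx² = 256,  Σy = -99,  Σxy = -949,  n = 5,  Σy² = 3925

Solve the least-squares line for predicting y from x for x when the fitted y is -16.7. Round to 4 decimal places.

5.3363

Sxx = Σx² − (Σx)²/n = 256 − 180 = 76
Sxy = Σxy − (Σx)(Σy)/n = -949 − (-594) = -355
b = Sxy/Sxx = -355/76 = -4.671053
a = ȳ − b·x̄ = -19.8 − (-4.671053)·6 = 8.226316
Set a + b·x = -16.7: x = (-16.7 − 8.226316) / (-4.671053) = 5.336338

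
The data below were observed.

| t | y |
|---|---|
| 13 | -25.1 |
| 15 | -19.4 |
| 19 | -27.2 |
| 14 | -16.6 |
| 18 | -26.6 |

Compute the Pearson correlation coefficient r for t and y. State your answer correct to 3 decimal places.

n = 5, Σx = 79, Σy = -114.9, Σxy = -1845.3, Σx² = 1275, Σy² = 2729.33
Sxx = Σx² − (Σx)²/n = 1275 − 1248.2 = 26.8
Sxy = Σxy − (Σx)(Σy)/n = -1845.3 − (-1815.42) = -29.88
Syy = Σy² − (Σy)²/n = 2729.33 − 2640.402 = 88.928
r = Sxy/√(Sxx·Syy) = -29.88/√(2383.2704) = -29.88/48.818750 = -0.612060

-0.612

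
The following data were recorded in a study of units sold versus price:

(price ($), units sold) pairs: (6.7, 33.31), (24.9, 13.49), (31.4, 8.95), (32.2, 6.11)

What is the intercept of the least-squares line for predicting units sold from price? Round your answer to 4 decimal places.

n = 4, Σx = 95.2, Σy = 61.86, Σxy = 1036.85, Σx² = 2687.7
Sxx = Σx² − (Σx)²/n = 2687.7 − 2265.76 = 421.94
Sxy = Σxy − (Σx)(Σy)/n = 1036.85 − 1472.268 = -435.418
b = Sxy/Sxx = -435.418/421.94 = -1.031943
a = ȳ − b·x̄ = 15.465 − (-1.031943)·23.8 = 40.025242

40.0252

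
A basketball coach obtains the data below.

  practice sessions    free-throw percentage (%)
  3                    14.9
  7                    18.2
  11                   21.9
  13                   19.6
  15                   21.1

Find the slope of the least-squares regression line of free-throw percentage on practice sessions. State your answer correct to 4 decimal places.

n = 5, Σx = 49, Σy = 95.7, Σxy = 984.3, Σx² = 573
Sxx = Σx² − (Σx)²/n = 573 − 480.2 = 92.8
Sxy = Σxy − (Σx)(Σy)/n = 984.3 − 937.86 = 46.44
b = Sxy/Sxx = 46.44/92.8 = 0.500431

0.5004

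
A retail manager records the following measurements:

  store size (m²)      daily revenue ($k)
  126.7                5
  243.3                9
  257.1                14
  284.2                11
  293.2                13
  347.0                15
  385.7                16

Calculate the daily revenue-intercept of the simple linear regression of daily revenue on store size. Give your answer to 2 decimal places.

n = 7, Σx = 1937.2, Σy = 83, Σxy = 24736.6, Σx² = 577257.56
Sxx = Σx² − (Σx)²/n = 577257.56 − 536106.262857 = 41151.297143
Sxy = Σxy − (Σx)(Σy)/n = 24736.6 − 22969.657143 = 1766.942857
b = Sxy/Sxx = 1766.942857/41151.297143 = 0.042938
a = ȳ − b·x̄ = 11.857143 − 0.042938·276.742857 = -0.025564

-0.03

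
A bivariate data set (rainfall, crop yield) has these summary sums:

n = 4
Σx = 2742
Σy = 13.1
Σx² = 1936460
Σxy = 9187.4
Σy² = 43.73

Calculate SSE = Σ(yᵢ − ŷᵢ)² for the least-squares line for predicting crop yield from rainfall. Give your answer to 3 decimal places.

0.071

Sxx = Σx² − (Σx)²/n = 1936460 − 1879641 = 56819
Sxy = Σxy − (Σx)(Σy)/n = 9187.4 − 8980.05 = 207.35
Syy = Σy² − (Σy)²/n = 43.73 − 42.9025 = 0.8275
b = Sxy/Sxx = 207.35/56819 = 0.003649
SSE = Syy − b·Sxy = 0.8275 − 0.003649·207.35 = 0.070816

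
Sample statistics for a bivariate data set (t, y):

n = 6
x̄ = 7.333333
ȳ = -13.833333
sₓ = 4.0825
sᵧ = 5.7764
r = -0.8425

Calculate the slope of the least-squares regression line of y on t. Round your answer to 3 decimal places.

b = r · sᵧ/sₓ = -0.8425 · 5.7764/4.0825 = -1.192068

-1.192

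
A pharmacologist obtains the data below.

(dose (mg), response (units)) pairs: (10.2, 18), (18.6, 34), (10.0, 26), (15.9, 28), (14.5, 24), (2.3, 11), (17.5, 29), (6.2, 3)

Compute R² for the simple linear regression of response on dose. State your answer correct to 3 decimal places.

n = 8, Σx = 95.2, Σy = 173, Σxy = 2420.6, Σx² = 1363.04, Σy² = 4487
Sxx = Σx² − (Σx)²/n = 1363.04 − 1132.88 = 230.16
Sxy = Σxy − (Σx)(Σy)/n = 2420.6 − 2058.7 = 361.9
Syy = Σy² − (Σy)²/n = 4487 − 3741.125 = 745.875
R² = Sxy²/(Sxx·Syy) = (361.9)²/(230.16·745.875) = 0.762924

0.763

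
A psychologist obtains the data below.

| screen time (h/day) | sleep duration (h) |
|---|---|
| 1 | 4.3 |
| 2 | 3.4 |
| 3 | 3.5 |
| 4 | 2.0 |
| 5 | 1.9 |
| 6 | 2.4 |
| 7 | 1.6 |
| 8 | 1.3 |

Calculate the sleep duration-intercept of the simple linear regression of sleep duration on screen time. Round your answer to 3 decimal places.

4.339

n = 8, Σx = 36, Σy = 20.4, Σxy = 75.1, Σx² = 204
Sxx = Σx² − (Σx)²/n = 204 − 162 = 42
Sxy = Σxy − (Σx)(Σy)/n = 75.1 − 91.8 = -16.7
b = Sxy/Sxx = -16.7/42 = -0.397619
a = ȳ − b·x̄ = 2.55 − (-0.397619)·4.5 = 4.339286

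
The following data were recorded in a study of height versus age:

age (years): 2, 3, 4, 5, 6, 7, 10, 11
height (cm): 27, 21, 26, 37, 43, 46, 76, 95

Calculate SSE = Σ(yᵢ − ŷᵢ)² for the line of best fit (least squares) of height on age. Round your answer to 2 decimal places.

n = 8, Σx = 48, Σy = 371, Σxy = 2791, Σx² = 360, Σy² = 21981
Sxx = Σx² − (Σx)²/n = 360 − 288 = 72
Sxy = Σxy − (Σx)(Σy)/n = 2791 − 2226 = 565
Syy = Σy² − (Σy)²/n = 21981 − 17205.125 = 4775.875
b = Sxy/Sxx = 565/72 = 7.847222
SSE = Syy − b·Sxy = 4775.875 − 7.847222·565 = 342.194444

342.19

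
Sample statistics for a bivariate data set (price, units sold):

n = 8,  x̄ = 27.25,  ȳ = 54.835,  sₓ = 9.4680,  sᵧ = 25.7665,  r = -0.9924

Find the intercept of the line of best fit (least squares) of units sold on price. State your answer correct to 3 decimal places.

128.430

b = r · sᵧ/sₓ = -0.9924 · 25.7665/9.468 = -2.700747
a = ȳ − b·x̄ = 54.835 − (-2.700747)·27.25 = 128.430362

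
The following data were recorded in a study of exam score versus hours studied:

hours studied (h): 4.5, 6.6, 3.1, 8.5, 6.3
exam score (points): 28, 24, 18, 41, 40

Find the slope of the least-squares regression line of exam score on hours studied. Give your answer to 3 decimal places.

3.782

n = 5, Σx = 29, Σy = 151, Σxy = 940.7, Σx² = 185.36
Sxx = Σx² − (Σx)²/n = 185.36 − 168.2 = 17.16
Sxy = Σxy − (Σx)(Σy)/n = 940.7 − 875.8 = 64.9
b = Sxy/Sxx = 64.9/17.16 = 3.782051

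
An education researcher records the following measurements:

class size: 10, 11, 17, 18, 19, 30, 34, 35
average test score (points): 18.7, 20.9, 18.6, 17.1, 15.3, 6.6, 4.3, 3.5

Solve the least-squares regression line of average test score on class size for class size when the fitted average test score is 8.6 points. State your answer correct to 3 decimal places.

n = 8, Σx = 174, Σy = 105, Σxy = 1798.3, Σx² = 4476
Sxx = Σx² − (Σx)²/n = 4476 − 3784.5 = 691.5
Sxy = Σxy − (Σx)(Σy)/n = 1798.3 − 2283.75 = -485.45
b = Sxy/Sxx = -485.45/691.5 = -0.702025
a = ȳ − b·x̄ = 13.125 − (-0.702025)·21.75 = 28.394035
Set a + b·x = 8.6: x = (8.6 − 28.394035) / (-0.702025) = 28.195643

28.196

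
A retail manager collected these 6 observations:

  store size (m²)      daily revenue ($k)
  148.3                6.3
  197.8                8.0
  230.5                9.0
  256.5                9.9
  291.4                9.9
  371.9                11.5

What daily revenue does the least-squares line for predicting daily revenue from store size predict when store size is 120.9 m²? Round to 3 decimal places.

n = 6, Σx = 1496.4, Σy = 54.6, Σxy = 14292.25, Σx² = 403263.8
Sxx = Σx² − (Σx)²/n = 403263.8 − 373202.16 = 30061.64
Sxy = Σxy − (Σx)(Σy)/n = 14292.25 − 13617.24 = 675.01
b = Sxy/Sxx = 675.01/30061.64 = 0.022454
a = ȳ − b·x̄ = 9.1 − 0.022454·249.4 = 3.499923
ŷ(120.9) = a + b·120.9 = 3.499923 + 0.022454·120.9 = 6.214636

6.215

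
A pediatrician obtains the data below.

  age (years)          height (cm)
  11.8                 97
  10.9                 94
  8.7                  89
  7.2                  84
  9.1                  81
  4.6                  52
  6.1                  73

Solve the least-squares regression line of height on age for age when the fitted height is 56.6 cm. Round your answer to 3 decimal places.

3.766

n = 7, Σx = 58.4, Σy = 570, Σxy = 4969.9, Σx² = 526.76
Sxx = Σx² − (Σx)²/n = 526.76 − 487.222857 = 39.537143
Sxy = Σxy − (Σx)(Σy)/n = 4969.9 − 4755.428571 = 214.471429
b = Sxy/Sxx = 214.471429/39.537143 = 5.424556
a = ȳ − b·x̄ = 81.428571 − 5.424556·8.342857 = 36.172279
Set a + b·x = 56.6: x = (56.6 − 36.172279) / 5.424556 = 3.765787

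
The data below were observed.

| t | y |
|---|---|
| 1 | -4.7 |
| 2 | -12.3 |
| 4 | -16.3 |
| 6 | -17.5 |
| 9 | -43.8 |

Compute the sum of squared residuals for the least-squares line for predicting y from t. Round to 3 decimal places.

109.558

n = 5, Σx = 22, Σy = -94.6, Σxy = -593.7, Σx² = 138, Σy² = 2663.76
Sxx = Σx² − (Σx)²/n = 138 − 96.8 = 41.2
Sxy = Σxy − (Σx)(Σy)/n = -593.7 − (-416.24) = -177.46
Syy = Σy² − (Σy)²/n = 2663.76 − 1789.832 = 873.928
b = Sxy/Sxx = -177.46/41.2 = -4.307282
SSE = Syy − b·Sxy = 873.928 − (-4.307282)·(-177.46) = 109.557816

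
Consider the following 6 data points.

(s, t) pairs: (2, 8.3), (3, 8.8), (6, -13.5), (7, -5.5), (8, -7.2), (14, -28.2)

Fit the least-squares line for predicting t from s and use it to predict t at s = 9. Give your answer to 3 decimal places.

-13.376

n = 6, Σx = 40, Σy = -37.3, Σxy = -528.9, Σx² = 358
Sxx = Σx² − (Σx)²/n = 358 − 266.666667 = 91.333333
Sxy = Σxy − (Σx)(Σy)/n = -528.9 − (-248.666667) = -280.233333
b = Sxy/Sxx = -280.233333/91.333333 = -3.068248
a = ȳ − b·x̄ = -6.216667 − (-3.068248)·6.666667 = 14.238321
ŷ(9) = a + b·9 = 14.238321 + (-3.068248)·9 = -13.375912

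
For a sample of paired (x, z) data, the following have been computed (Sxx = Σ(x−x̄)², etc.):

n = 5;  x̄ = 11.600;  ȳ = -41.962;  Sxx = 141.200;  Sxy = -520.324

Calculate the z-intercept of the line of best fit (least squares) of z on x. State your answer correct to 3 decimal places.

b = Sxy/Sxx = -520.324/141.2 = -3.685014
a = ȳ − b·x̄ = -41.962 − (-3.685014)·11.6 = 0.784164

0.784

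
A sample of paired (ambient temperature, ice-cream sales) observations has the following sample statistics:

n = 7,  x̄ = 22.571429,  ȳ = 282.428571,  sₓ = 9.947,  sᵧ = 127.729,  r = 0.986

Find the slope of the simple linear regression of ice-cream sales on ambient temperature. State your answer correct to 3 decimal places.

12.661

b = r · sᵧ/sₓ = 0.986 · 127.729/9.947 = 12.661184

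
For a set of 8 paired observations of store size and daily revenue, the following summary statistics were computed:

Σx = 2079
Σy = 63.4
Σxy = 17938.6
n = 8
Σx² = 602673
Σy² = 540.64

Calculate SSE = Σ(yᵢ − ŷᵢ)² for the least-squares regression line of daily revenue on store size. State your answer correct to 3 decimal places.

3.913

Sxx = Σx² − (Σx)²/n = 602673 − 540280.125 = 62392.875
Sxy = Σxy − (Σx)(Σy)/n = 17938.6 − 16476.075 = 1462.525
Syy = Σy² − (Σy)²/n = 540.64 − 502.445 = 38.195
b = Sxy/Sxx = 1462.525/62392.875 = 0.023441
SSE = Syy − b·Sxy = 38.195 − 0.023441·1462.525 = 3.912570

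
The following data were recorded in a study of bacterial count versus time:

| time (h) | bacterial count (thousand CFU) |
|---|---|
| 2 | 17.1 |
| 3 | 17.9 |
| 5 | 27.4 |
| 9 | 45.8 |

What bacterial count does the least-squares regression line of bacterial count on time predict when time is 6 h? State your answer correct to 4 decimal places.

32.4043

n = 4, Σx = 19, Σy = 108.2, Σxy = 637.1, Σx² = 119
Sxx = Σx² − (Σx)²/n = 119 − 90.25 = 28.75
Sxy = Σxy − (Σx)(Σy)/n = 637.1 − 513.95 = 123.15
b = Sxy/Sxx = 123.15/28.75 = 4.283478
a = ȳ − b·x̄ = 27.05 − 4.283478·4.75 = 6.703478
ŷ(6) = a + b·6 = 6.703478 + 4.283478·6 = 32.404348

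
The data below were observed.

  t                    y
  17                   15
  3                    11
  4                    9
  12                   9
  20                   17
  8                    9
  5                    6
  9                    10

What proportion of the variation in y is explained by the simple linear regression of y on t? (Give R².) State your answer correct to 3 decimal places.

0.658

n = 8, Σx = 78, Σy = 86, Σxy = 964, Σx² = 1028, Σy² = 1014
Sxx = Σx² − (Σx)²/n = 1028 − 760.5 = 267.5
Sxy = Σxy − (Σx)(Σy)/n = 964 − 838.5 = 125.5
Syy = Σy² − (Σy)²/n = 1014 − 924.5 = 89.5
R² = Sxy²/(Sxx·Syy) = (125.5)²/(267.5·89.5) = 0.657871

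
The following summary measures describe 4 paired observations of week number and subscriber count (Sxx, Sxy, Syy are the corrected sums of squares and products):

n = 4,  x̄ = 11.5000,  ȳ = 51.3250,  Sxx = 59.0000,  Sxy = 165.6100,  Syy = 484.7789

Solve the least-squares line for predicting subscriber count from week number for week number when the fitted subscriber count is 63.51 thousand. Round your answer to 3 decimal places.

15.841

b = Sxy/Sxx = 165.61/59 = 2.806949
a = ȳ − b·x̄ = 51.325 − 2.806949·11.5 = 19.045085
Set a + b·x = 63.51: x = (63.51 − 19.045085) / 2.806949 = 15.841012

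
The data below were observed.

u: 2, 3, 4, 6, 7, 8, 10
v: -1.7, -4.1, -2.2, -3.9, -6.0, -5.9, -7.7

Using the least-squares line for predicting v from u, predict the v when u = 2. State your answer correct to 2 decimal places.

-1.94

n = 7, Σx = 40, Σy = -31.5, Σxy = -214.1, Σx² = 278
Sxx = Σx² − (Σx)²/n = 278 − 228.571429 = 49.428571
Sxy = Σxy − (Σx)(Σy)/n = -214.1 − (-180) = -34.1
b = Sxy/Sxx = -34.1/49.428571 = -0.689884
a = ȳ − b·x̄ = -4.5 − (-0.689884)·5.714286 = -0.557803
ŷ(2) = a + b·2 = -0.557803 + (-0.689884)·2 = -1.937572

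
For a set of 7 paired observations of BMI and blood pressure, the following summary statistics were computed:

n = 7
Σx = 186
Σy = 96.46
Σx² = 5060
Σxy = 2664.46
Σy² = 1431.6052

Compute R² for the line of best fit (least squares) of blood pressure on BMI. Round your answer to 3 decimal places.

Sxx = Σx² − (Σx)²/n = 5060 − 4942.285714 = 117.714286
Sxy = Σxy − (Σx)(Σy)/n = 2664.46 − 2563.08 = 101.38
Syy = Σy² − (Σy)²/n = 1431.6052 − 1329.2188 = 102.3864
R² = Sxy²/(Sxx·Syy) = (101.38)²/(117.714286·102.3864) = 0.852772

0.853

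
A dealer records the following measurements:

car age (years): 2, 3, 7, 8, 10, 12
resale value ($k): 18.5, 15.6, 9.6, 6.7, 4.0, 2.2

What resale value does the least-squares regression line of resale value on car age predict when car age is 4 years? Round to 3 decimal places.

14.375

n = 6, Σx = 42, Σy = 56.6, Σxy = 271, Σx² = 370
Sxx = Σx² − (Σx)²/n = 370 − 294 = 76
Sxy = Σxy − (Σx)(Σy)/n = 271 − 396.2 = -125.2
b = Sxy/Sxx = -125.2/76 = -1.647368
a = ȳ − b·x̄ = 9.433333 − (-1.647368)·7 = 20.964912
ŷ(4) = a + b·4 = 20.964912 + (-1.647368)·4 = 14.375439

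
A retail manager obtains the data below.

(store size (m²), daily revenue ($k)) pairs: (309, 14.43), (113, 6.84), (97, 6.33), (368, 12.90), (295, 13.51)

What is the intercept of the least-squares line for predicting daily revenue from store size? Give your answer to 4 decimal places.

3.7490

n = 5, Σx = 1182, Σy = 54.01, Σxy = 14578.45, Σx² = 340108
Sxx = Σx² − (Σx)²/n = 340108 − 279424.8 = 60683.2
Sxy = Σxy − (Σx)(Σy)/n = 14578.45 − 12767.964 = 1810.486
b = Sxy/Sxx = 1810.486/60683.2 = 0.029835
a = ȳ − b·x̄ = 10.802 − 0.029835·236.4 = 3.748995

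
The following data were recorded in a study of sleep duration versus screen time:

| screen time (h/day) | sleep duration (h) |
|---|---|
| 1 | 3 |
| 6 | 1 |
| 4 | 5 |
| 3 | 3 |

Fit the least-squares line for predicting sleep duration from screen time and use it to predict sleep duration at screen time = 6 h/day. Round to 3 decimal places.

2.231

n = 4, Σx = 14, Σy = 12, Σxy = 38, Σx² = 62
Sxx = Σx² − (Σx)²/n = 62 − 49 = 13
Sxy = Σxy − (Σx)(Σy)/n = 38 − 42 = -4
b = Sxy/Sxx = -4/13 = -0.307692
a = ȳ − b·x̄ = 3 − (-0.307692)·3.5 = 4.076923
ŷ(6) = a + b·6 = 4.076923 + (-0.307692)·6 = 2.230769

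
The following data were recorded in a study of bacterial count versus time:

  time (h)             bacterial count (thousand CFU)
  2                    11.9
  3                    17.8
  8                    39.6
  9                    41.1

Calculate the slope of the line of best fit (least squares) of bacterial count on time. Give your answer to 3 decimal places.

n = 4, Σx = 22, Σy = 110.4, Σxy = 763.9, Σx² = 158
Sxx = Σx² − (Σx)²/n = 158 − 121 = 37
Sxy = Σxy − (Σx)(Σy)/n = 763.9 − 607.2 = 156.7
b = Sxy/Sxx = 156.7/37 = 4.235135

4.235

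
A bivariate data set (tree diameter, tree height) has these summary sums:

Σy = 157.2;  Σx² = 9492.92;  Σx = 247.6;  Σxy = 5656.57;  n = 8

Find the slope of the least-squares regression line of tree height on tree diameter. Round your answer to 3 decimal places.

0.432

Sxx = Σx² − (Σx)²/n = 9492.92 − 7663.22 = 1829.7
Sxy = Σxy − (Σx)(Σy)/n = 5656.57 − 4865.34 = 791.23
b = Sxy/Sxx = 791.23/1829.7 = 0.432437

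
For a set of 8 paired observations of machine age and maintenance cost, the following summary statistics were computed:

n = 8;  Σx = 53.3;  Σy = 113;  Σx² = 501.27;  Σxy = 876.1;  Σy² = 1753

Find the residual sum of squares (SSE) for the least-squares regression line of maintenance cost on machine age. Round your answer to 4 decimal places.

52.9641

Sxx = Σx² − (Σx)²/n = 501.27 − 355.11125 = 146.15875
Sxy = Σxy − (Σx)(Σy)/n = 876.1 − 752.8625 = 123.2375
Syy = Σy² − (Σy)²/n = 1753 − 1596.125 = 156.875
b = Sxy/Sxx = 123.2375/146.15875 = 0.843176
SSE = Syy − b·Sxy = 156.875 − 0.843176·123.2375 = 52.964140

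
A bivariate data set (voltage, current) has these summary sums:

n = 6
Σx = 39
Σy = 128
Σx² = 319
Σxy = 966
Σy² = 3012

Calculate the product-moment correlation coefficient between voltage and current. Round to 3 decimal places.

0.987

Sxx = Σx² − (Σx)²/n = 319 − 253.5 = 65.5
Sxy = Σxy − (Σx)(Σy)/n = 966 − 832 = 134
Syy = Σy² − (Σy)²/n = 3012 − 2730.666667 = 281.333333
r = Sxy/√(Sxx·Syy) = 134/√(18427.333333) = 134/135.747314 = 0.987128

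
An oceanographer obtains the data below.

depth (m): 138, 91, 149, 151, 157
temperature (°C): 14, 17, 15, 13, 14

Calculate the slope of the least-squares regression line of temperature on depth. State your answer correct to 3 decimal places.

n = 5, Σx = 686, Σy = 73, Σxy = 9875, Σx² = 96976
Sxx = Σx² − (Σx)²/n = 96976 − 94119.2 = 2856.8
Sxy = Σxy − (Σx)(Σy)/n = 9875 − 10015.6 = -140.6
b = Sxy/Sxx = -140.6/2856.8 = -0.049216

-0.049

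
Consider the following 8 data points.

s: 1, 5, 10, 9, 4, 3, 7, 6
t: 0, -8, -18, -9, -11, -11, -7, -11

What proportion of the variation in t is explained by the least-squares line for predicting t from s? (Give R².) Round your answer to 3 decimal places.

n = 8, Σx = 45, Σy = -75, Σxy = -493, Σx² = 317, Σy² = 881
Sxx = Σx² − (Σx)²/n = 317 − 253.125 = 63.875
Sxy = Σxy − (Σx)(Σy)/n = -493 − (-421.875) = -71.125
Syy = Σy² − (Σy)²/n = 881 − 703.125 = 177.875
R² = Sxy²/(Sxx·Syy) = (-71.125)²/(63.875·177.875) = 0.445245

0.445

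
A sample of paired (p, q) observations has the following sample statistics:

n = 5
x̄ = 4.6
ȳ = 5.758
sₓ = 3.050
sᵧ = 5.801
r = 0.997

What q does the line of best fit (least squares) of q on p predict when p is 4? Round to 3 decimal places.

b = r · sᵧ/sₓ = 0.997 · 5.801/3.05 = 1.896261
a = ȳ − b·x̄ = 5.758 − 1.896261·4.6 = -2.964802
ŷ(4) = a + b·4 = -2.964802 + 1.896261·4 = 4.620243

4.620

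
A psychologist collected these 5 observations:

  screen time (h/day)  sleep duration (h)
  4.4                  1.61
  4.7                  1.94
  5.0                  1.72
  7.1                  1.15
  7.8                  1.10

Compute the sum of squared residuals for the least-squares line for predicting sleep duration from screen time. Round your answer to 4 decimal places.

n = 5, Σx = 29, Σy = 7.52, Σxy = 41.547, Σx² = 177.7, Σy² = 11.8466
Sxx = Σx² − (Σx)²/n = 177.7 − 168.2 = 9.5
Sxy = Σxy − (Σx)(Σy)/n = 41.547 − 43.616 = -2.069
Syy = Σy² − (Σy)²/n = 11.8466 − 11.31008 = 0.53652
b = Sxy/Sxx = -2.069/9.5 = -0.217789
SSE = Syy − b·Sxy = 0.53652 − (-0.217789)·(-2.069) = 0.085914

0.0859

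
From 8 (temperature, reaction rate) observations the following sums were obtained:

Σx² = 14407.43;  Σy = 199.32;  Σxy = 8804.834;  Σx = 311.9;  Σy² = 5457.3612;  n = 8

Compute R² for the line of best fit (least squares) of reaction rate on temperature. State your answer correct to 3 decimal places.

Sxx = Σx² − (Σx)²/n = 14407.43 − 12160.20125 = 2247.22875
Sxy = Σxy − (Σx)(Σy)/n = 8804.834 − 7770.9885 = 1033.8455
Syy = Σy² − (Σy)²/n = 5457.3612 − 4966.0578 = 491.3034
R² = Sxy²/(Sxx·Syy) = (1033.8455)²/(2247.22875·491.3034) = 0.968087

0.968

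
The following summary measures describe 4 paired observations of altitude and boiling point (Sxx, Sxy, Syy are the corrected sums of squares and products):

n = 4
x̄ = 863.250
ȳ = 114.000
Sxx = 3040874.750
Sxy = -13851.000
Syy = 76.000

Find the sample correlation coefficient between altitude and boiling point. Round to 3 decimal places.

r = Sxy/√(Sxx·Syy) = -13851/√(231106481) = -13851/15202.186718 = -0.911119

-0.911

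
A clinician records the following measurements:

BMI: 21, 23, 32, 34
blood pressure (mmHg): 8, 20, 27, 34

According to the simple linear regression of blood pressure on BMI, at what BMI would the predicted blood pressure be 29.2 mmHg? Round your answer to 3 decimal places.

n = 4, Σx = 110, Σy = 89, Σxy = 2648, Σx² = 3150
Sxx = Σx² − (Σx)²/n = 3150 − 3025 = 125
Sxy = Σxy − (Σx)(Σy)/n = 2648 − 2447.5 = 200.5
b = Sxy/Sxx = 200.5/125 = 1.604
a = ȳ − b·x̄ = 22.25 − 1.604·27.5 = -21.86
Set a + b·x = 29.2: x = (29.2 − (-21.86)) / 1.604 = 31.832918

31.833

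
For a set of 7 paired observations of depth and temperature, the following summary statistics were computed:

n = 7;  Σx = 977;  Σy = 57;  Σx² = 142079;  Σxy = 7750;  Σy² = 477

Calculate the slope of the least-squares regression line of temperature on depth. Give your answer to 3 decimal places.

-0.036

Sxx = Σx² − (Σx)²/n = 142079 − 136361.285714 = 5717.714286
Sxy = Σxy − (Σx)(Σy)/n = 7750 − 7955.571429 = -205.571429
b = Sxy/Sxx = -205.571429/5717.714286 = -0.035953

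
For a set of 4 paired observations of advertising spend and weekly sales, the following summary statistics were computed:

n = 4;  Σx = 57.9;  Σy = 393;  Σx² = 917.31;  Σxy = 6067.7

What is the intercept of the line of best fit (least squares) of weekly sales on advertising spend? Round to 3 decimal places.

Sxx = Σx² − (Σx)²/n = 917.31 − 838.1025 = 79.2075
Sxy = Σxy − (Σx)(Σy)/n = 6067.7 − 5688.675 = 379.025
b = Sxy/Sxx = 379.025/79.2075 = 4.785216
a = ȳ − b·x̄ = 98.25 − 4.785216·14.475 = 28.983998

28.984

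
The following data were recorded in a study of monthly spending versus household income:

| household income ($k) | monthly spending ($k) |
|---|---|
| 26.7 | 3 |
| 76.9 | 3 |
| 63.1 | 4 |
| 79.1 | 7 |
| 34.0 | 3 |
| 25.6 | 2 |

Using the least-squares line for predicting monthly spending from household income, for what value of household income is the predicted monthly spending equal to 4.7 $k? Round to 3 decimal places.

n = 6, Σx = 305.4, Σy = 22, Σxy = 1270.1, Σx² = 18676.28
Sxx = Σx² − (Σx)²/n = 18676.28 − 15544.86 = 3131.42
Sxy = Σxy − (Σx)(Σy)/n = 1270.1 − 1119.8 = 150.3
b = Sxy/Sxx = 150.3/3131.42 = 0.047997
a = ȳ − b·x̄ = 3.666667 − 0.047997·50.9 = 1.223599
Set a + b·x = 4.7: x = (4.7 − 1.223599) / 0.047997 = 72.428947

72.429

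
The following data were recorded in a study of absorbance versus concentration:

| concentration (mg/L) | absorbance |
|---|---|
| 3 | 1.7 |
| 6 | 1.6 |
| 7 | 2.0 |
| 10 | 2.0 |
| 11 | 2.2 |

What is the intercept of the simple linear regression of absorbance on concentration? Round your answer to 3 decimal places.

n = 5, Σx = 37, Σy = 9.5, Σxy = 72.9, Σx² = 315
Sxx = Σx² − (Σx)²/n = 315 − 273.8 = 41.2
Sxy = Σxy − (Σx)(Σy)/n = 72.9 − 70.3 = 2.6
b = Sxy/Sxx = 2.6/41.2 = 0.063107
a = ȳ − b·x̄ = 1.9 − 0.063107·7.4 = 1.433010

1.433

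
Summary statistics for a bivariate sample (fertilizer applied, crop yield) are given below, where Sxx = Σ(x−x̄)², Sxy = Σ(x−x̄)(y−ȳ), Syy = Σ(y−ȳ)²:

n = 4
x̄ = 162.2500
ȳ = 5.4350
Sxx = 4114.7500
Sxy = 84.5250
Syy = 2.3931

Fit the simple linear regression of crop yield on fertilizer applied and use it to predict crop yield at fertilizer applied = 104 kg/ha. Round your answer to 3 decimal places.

b = Sxy/Sxx = 84.525/4114.75 = 0.020542
a = ȳ − b·x̄ = 5.435 − 0.020542·162.25 = 2.102068
ŷ(104) = a + b·104 = 2.102068 + 0.020542·104 = 4.238431

4.238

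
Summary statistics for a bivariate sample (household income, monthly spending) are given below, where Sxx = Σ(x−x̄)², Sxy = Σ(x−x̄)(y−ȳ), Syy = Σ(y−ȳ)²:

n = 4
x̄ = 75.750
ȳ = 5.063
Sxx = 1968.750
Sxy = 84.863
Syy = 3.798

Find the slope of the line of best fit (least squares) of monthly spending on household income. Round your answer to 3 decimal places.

0.043

b = Sxy/Sxx = 84.863/1968.75 = 0.043105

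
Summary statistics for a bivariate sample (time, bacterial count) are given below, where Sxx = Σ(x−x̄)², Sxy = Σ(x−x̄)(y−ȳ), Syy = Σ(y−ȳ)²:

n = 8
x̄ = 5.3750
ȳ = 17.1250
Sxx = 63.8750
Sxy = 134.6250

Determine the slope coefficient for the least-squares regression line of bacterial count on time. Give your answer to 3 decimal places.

b = Sxy/Sxx = 134.625/63.875 = 2.107632

2.108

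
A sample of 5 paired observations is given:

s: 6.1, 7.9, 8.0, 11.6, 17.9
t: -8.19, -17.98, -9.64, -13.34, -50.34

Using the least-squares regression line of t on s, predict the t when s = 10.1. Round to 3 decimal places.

n = 5, Σx = 51.5, Σy = -99.49, Σxy = -1324.951, Σx² = 618.59
Sxx = Σx² − (Σx)²/n = 618.59 − 530.45 = 88.14
Sxy = Σxy − (Σx)(Σy)/n = -1324.951 − (-1024.747) = -300.204
b = Sxy/Sxx = -300.204/88.14 = -3.405990
a = ȳ − b·x̄ = -19.898 − (-3.405990)·10.3 = 15.183702
ŷ(10.1) = a + b·10.1 = 15.183702 + (-3.405990)·10.1 = -19.216802

-19.217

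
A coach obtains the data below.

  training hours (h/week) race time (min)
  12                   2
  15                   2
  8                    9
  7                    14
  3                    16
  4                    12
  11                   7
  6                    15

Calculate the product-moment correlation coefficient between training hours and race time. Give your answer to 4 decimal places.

-0.9188

n = 8, Σx = 66, Σy = 77, Σxy = 487, Σx² = 664, Σy² = 959
Sxx = Σx² − (Σx)²/n = 664 − 544.5 = 119.5
Sxy = Σxy − (Σx)(Σy)/n = 487 − 635.25 = -148.25
Syy = Σy² − (Σy)²/n = 959 − 741.125 = 217.875
r = Sxy/√(Sxx·Syy) = -148.25/√(26036.0625) = -148.25/161.356941 = -0.918771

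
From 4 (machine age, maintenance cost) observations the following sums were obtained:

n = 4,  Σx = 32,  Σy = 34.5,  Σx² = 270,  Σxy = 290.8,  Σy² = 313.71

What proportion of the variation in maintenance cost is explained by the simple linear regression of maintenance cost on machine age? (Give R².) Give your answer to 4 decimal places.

Sxx = Σx² − (Σx)²/n = 270 − 256 = 14
Sxy = Σxy − (Σx)(Σy)/n = 290.8 − 276 = 14.8
Syy = Σy² − (Σy)²/n = 313.71 − 297.5625 = 16.1475
R² = Sxy²/(Sxx·Syy) = (14.8)²/(14·16.1475) = 0.968925

0.9689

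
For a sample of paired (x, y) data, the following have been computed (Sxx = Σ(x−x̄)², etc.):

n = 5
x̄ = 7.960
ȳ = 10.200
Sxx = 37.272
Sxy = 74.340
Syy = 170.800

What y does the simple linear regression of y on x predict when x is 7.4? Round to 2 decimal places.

b = Sxy/Sxx = 74.34/37.272 = 1.994527
a = ȳ − b·x̄ = 10.2 − 1.994527·7.96 = -5.676433
ŷ(7.4) = a + b·7.4 = -5.676433 + 1.994527·7.4 = 9.083065

9.08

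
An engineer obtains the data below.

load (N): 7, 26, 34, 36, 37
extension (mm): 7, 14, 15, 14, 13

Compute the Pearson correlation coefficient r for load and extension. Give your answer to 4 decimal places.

n = 5, Σx = 140, Σy = 63, Σxy = 1908, Σx² = 4546, Σy² = 835
Sxx = Σx² − (Σx)²/n = 4546 − 3920 = 626
Sxy = Σxy − (Σx)(Σy)/n = 1908 − 1764 = 144
Syy = Σy² − (Σy)²/n = 835 − 793.8 = 41.2
r = Sxy/√(Sxx·Syy) = 144/√(25791.2) = 144/160.596389 = 0.896658

0.8967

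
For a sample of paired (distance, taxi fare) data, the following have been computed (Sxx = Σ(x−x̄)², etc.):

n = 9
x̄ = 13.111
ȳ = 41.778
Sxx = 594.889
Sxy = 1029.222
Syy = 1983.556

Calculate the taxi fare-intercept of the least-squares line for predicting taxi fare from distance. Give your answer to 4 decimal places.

19.0946

b = Sxy/Sxx = 1029.222/594.889 = 1.730108
a = ȳ − b·x̄ = 41.778 − 1.730108·13.111 = 19.094559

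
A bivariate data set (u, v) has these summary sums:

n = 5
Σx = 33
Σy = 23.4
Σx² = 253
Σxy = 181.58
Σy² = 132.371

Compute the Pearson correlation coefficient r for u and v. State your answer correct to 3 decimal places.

Sxx = Σx² − (Σx)²/n = 253 − 217.8 = 35.2
Sxy = Σxy − (Σx)(Σy)/n = 181.58 − 154.44 = 27.14
Syy = Σy² − (Σy)²/n = 132.371 − 109.512 = 22.859
r = Sxy/√(Sxx·Syy) = 27.14/√(804.6368) = 27.14/28.366121 = 0.956775

0.957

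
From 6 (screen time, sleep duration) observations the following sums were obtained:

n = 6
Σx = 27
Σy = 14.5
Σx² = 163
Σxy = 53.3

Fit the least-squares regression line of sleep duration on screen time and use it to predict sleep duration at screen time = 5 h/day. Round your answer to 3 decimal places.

2.273

Sxx = Σx² − (Σx)²/n = 163 − 121.5 = 41.5
Sxy = Σxy − (Σx)(Σy)/n = 53.3 − 65.25 = -11.95
b = Sxy/Sxx = -11.95/41.5 = -0.287952
a = ȳ − b·x̄ = 2.416667 − (-0.287952)·4.5 = 3.712450
ŷ(5) = a + b·5 = 3.712450 + (-0.287952)·5 = 2.272691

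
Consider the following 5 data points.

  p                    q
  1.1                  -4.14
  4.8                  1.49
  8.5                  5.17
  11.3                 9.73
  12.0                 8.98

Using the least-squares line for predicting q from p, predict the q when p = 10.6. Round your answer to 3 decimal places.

8.044

n = 5, Σx = 37.7, Σy = 21.23, Σxy = 264.252, Σx² = 368.19
Sxx = Σx² − (Σx)²/n = 368.19 − 284.258 = 83.932
Sxy = Σxy − (Σx)(Σy)/n = 264.252 − 160.0742 = 104.1778
b = Sxy/Sxx = 104.1778/83.932 = 1.241217
a = ȳ − b·x̄ = 4.246 − 1.241217·7.54 = -5.112774
ŷ(10.6) = a + b·10.6 = -5.112774 + 1.241217·10.6 = 8.044123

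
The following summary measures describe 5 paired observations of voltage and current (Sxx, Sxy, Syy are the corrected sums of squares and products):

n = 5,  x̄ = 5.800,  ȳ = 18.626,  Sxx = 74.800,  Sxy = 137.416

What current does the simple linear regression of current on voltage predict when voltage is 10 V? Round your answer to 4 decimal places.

b = Sxy/Sxx = 137.416/74.8 = 1.837112
a = ȳ − b·x̄ = 18.626 − 1.837112·5.8 = 7.970749
ŷ(10) = a + b·10 = 7.970749 + 1.837112·10 = 26.341872

26.3419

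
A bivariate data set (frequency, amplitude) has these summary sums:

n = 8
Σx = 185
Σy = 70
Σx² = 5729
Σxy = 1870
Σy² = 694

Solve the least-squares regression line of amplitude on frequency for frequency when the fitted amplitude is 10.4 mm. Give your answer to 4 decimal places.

Sxx = Σx² − (Σx)²/n = 5729 − 4278.125 = 1450.875
Sxy = Σxy − (Σx)(Σy)/n = 1870 − 1618.75 = 251.25
b = Sxy/Sxx = 251.25/1450.875 = 0.173171
a = ȳ − b·x̄ = 8.75 − 0.173171·23.125 = 4.745412
Set a + b·x = 10.4: x = (10.4 − 4.745412) / 0.173171 = 32.653134

32.6531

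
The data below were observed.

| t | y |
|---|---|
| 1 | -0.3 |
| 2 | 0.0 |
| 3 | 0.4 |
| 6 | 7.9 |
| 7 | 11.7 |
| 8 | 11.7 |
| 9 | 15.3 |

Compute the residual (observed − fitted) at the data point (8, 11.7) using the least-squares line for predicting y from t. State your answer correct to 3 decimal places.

n = 7, Σx = 36, Σy = 46.7, Σxy = 361.5, Σx² = 244
Sxx = Σx² − (Σx)²/n = 244 − 185.142857 = 58.857143
Sxy = Σxy − (Σx)(Σy)/n = 361.5 − 240.171429 = 121.328571
b = Sxy/Sxx = 121.328571/58.857143 = 2.061408
a = ȳ − b·x̄ = 6.671429 − 2.061408·5.142857 = -3.930097
ŷ(8) = -3.930097 + 2.061408·8 = 12.561165
residual = y − ŷ = 11.7 − 12.561165 = -0.861165

-0.861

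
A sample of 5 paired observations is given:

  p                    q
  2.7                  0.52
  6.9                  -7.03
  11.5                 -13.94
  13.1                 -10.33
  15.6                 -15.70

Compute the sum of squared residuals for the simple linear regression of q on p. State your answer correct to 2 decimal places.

n = 5, Σx = 49.8, Σy = -46.48, Σxy = -587.656, Σx² = 602.12, Σy² = 597.2138
Sxx = Σx² − (Σx)²/n = 602.12 − 496.008 = 106.112
Sxy = Σxy − (Σx)(Σy)/n = -587.656 − (-462.9408) = -124.7152
Syy = Σy² − (Σy)²/n = 597.2138 − 432.07808 = 165.13572
b = Sxy/Sxx = -124.7152/106.112 = -1.175317
SSE = Syy − b·Sxy = 165.13572 − (-1.175317)·(-124.7152) = 18.555869

18.56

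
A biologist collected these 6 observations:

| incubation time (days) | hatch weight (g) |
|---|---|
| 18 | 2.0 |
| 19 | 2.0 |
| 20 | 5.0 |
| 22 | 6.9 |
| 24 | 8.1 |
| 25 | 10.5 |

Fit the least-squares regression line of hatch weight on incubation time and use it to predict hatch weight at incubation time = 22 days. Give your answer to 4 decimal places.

6.5415

n = 6, Σx = 128, Σy = 34.5, Σxy = 782.7, Σx² = 2770
Sxx = Σx² − (Σx)²/n = 2770 − 2730.666667 = 39.333333
Sxy = Σxy − (Σx)(Σy)/n = 782.7 − 736 = 46.7
b = Sxy/Sxx = 46.7/39.333333 = 1.187288
a = ȳ − b·x̄ = 5.75 − 1.187288·21.333333 = -19.578814
ŷ(22) = a + b·22 = -19.578814 + 1.187288·22 = 6.541525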